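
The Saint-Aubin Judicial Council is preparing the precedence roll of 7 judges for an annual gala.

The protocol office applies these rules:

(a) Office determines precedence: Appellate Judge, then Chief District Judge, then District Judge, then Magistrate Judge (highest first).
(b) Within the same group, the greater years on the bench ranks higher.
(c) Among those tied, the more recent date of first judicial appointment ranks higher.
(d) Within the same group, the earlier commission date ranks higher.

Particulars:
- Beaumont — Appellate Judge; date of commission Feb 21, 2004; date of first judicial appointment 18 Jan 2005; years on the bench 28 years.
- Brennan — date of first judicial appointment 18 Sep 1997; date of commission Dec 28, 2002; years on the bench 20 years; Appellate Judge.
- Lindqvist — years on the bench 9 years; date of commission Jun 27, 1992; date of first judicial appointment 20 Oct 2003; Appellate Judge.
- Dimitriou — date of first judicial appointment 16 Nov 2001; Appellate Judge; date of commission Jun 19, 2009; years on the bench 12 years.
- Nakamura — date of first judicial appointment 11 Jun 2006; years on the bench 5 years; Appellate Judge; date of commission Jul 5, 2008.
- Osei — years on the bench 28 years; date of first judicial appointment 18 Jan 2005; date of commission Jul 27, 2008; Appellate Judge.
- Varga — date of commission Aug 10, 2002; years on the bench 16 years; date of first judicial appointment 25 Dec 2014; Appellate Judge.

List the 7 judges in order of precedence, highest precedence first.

Beaumont, Osei, Brennan, Varga, Dimitriou, Lindqvist, Nakamura

By office: Beaumont, Osei, Brennan, Varga, Dimitriou, Lindqvist and Nakamura (Appellate Judge).
Among Beaumont, Osei, Brennan, Varga, Dimitriou, Lindqvist and Nakamura, by years on the bench (higher first): Beaumont and Osei (28 years) before Brennan (20 years) before Varga (16 years) before Dimitriou (12 years) before Lindqvist (9 years) before Nakamura (5 years).
Beaumont and Osei both have date of first judicial appointment 18 Jan 2005, so the next rule applies.
Among Beaumont and Osei, by date of commission (earlier first): Beaumont (Feb 21, 2004) before Osei (Jul 27, 2008).
Full order: Beaumont, Osei, Brennan, Varga, Dimitriou, Lindqvist, Nakamura.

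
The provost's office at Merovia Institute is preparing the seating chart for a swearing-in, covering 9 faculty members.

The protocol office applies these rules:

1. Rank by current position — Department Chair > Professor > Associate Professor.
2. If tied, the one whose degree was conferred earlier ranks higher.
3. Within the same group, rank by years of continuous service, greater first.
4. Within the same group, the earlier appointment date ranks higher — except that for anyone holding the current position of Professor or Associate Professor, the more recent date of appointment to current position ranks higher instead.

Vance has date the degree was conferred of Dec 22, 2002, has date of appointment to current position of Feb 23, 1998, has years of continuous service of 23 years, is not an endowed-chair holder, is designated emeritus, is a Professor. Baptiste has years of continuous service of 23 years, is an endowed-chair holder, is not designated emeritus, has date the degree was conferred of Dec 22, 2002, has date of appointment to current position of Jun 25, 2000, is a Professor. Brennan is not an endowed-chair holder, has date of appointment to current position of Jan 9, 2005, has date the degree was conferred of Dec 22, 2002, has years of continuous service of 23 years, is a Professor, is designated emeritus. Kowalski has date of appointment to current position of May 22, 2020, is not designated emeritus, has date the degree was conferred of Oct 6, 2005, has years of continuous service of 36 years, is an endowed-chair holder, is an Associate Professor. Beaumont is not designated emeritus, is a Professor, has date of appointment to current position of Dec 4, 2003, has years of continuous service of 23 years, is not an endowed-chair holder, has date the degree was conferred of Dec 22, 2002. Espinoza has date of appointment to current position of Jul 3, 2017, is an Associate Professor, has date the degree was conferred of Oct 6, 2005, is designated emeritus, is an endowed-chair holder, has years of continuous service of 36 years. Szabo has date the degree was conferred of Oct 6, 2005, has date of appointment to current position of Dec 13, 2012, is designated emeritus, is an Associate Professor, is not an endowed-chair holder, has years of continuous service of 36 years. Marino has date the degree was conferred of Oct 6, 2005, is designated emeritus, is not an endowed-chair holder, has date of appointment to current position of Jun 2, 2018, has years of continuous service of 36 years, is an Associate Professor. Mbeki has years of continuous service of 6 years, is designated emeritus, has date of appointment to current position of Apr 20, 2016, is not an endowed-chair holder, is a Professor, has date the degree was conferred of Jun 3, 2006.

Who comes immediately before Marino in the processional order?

Kowalski

By current position: Brennan, Beaumont, Baptiste, Vance and Mbeki (Professor); then Kowalski, Marino, Espinoza and Szabo (Associate Professor).
Among Brennan, Beaumont, Baptiste, Vance and Mbeki, by date the degree was conferred (earlier first): Brennan, Beaumont, Baptiste and Vance (Dec 22, 2002) before Mbeki (Jun 3, 2006).
Brennan, Beaumont, Baptiste and Vance all have years of continuous service 23 years, so the next rule applies.
Among Brennan, Beaumont, Baptiste and Vance, by date of appointment to current position (later first) (reversed rule for this group): Brennan (Jan 9, 2005) before Beaumont (Dec 4, 2003) before Baptiste (Jun 25, 2000) before Vance (Feb 23, 1998).
Kowalski, Marino, Espinoza and Szabo all have date the degree was conferred Oct 6, 2005, so the next rule applies.
Kowalski, Marino, Espinoza and Szabo all have years of continuous service 36 years, so the next rule applies.
Among Kowalski, Marino, Espinoza and Szabo, by date of appointment to current position (later first) (reversed rule for this group): Kowalski (May 22, 2020) before Marino (Jun 2, 2018) before Espinoza (Jul 3, 2017) before Szabo (Dec 13, 2012).
Order: Brennan, Beaumont, Baptiste, Vance, Mbeki, Kowalski, Marino, Espinoza, Szabo.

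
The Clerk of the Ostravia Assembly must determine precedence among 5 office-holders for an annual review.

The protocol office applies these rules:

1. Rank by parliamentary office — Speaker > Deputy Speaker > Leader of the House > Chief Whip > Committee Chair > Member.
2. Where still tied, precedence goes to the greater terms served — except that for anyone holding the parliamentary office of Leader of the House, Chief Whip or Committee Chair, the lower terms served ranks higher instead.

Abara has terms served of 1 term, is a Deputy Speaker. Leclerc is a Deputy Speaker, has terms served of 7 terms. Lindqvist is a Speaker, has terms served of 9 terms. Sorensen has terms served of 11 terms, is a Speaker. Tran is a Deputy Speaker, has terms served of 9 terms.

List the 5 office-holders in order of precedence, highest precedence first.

By parliamentary office: Sorensen and Lindqvist (Speaker); then Tran, Leclerc and Abara (Deputy Speaker).
Among Sorensen and Lindqvist, by terms served (higher first): Sorensen (11 terms) before Lindqvist (9 terms).
Among Tran, Leclerc and Abara, by terms served (higher first): Tran (9 terms) before Leclerc (7 terms) before Abara (1 term).
Full order: Sorensen, Lindqvist, Tran, Leclerc, Abara.

Sorensen, Lindqvist, Tran, Leclerc, Abara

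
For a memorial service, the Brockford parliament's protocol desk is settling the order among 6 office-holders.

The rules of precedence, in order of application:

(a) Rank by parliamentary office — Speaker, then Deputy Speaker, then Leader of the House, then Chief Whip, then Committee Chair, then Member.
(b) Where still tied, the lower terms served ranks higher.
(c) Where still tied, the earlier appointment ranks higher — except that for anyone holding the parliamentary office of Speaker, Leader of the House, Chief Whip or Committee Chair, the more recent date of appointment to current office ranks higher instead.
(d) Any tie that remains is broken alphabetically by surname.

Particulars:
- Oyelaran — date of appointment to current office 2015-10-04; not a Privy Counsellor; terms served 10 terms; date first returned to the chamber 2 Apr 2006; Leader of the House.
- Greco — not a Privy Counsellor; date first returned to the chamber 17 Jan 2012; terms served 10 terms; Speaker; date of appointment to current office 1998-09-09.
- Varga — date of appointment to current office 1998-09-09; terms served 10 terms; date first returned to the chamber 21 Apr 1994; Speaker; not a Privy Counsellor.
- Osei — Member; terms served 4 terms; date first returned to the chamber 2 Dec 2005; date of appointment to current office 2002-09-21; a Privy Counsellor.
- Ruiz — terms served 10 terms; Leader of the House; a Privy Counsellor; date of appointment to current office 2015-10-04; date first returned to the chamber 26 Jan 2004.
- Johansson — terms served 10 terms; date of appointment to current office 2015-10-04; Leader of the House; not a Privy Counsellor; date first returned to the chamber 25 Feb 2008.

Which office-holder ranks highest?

By parliamentary office: Greco and Varga (Speaker); then Johansson, Oyelaran and Ruiz (Leader of the House); then Osei (Member).
Greco and Varga both have terms served 10 terms, so the next rule applies.
Greco and Varga both have date of appointment to current office 1998-09-09, so the next rule applies.
Among Greco and Varga, alphabetically by surname: Greco before Varga.
Johansson, Oyelaran and Ruiz all have terms served 10 terms, so the next rule applies.
Johansson, Oyelaran and Ruiz all have date of appointment to current office 2015-10-04, so the next rule applies.
Among Johansson, Oyelaran and Ruiz, alphabetically by surname: Johansson before Oyelaran before Ruiz.
Order: Greco, Varga, Johansson, Oyelaran, Ruiz, Osei.

Greco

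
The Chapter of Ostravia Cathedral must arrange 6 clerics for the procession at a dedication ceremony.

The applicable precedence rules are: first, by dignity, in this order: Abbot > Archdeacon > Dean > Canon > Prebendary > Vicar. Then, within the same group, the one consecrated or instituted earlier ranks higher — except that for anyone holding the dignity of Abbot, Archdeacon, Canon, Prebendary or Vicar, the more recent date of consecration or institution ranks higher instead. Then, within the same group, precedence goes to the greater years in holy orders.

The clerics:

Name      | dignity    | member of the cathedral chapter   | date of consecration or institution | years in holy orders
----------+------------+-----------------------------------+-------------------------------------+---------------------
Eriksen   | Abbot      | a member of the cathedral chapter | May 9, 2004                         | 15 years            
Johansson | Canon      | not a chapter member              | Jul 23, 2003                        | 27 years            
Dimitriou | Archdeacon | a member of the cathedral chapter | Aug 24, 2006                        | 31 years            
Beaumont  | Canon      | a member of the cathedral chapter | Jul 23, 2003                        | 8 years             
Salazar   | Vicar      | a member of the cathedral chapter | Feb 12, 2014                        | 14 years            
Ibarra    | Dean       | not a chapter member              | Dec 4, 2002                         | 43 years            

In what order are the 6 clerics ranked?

By dignity: Eriksen (Abbot); then Dimitriou (Archdeacon); then Ibarra (Dean); then Johansson and Beaumont (Canon); then Salazar (Vicar).
Johansson and Beaumont both have date of consecration or institution Jul 23, 2003, so the next rule applies.
Among Johansson and Beaumont, by years in holy orders (higher first): Johansson (27 years) before Beaumont (8 years).
Full order: Eriksen, Dimitriou, Ibarra, Johansson, Beaumont, Salazar.

Eriksen, Dimitriou, Ibarra, Johansson, Beaumont, Salazar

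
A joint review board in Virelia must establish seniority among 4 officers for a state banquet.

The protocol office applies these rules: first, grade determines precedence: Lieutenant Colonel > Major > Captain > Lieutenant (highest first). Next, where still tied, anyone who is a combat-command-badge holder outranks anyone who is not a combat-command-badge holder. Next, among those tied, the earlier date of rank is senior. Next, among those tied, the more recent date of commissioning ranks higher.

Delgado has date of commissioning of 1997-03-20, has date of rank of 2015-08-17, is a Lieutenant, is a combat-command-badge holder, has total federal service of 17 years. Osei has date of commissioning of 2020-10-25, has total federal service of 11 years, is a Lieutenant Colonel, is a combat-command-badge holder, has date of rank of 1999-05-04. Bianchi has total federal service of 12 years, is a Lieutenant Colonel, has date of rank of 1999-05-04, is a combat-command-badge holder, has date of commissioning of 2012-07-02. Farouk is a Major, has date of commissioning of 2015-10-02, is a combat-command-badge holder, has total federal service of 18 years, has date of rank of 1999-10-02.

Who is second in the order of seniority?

By grade: Osei and Bianchi (Lieutenant Colonel); then Farouk (Major); then Delgado (Lieutenant).
Osei and Bianchi are each a combat-command-badge holder, so the next rule applies.
Osei and Bianchi both have date of rank 1999-05-04, so the next rule applies.
Among Osei and Bianchi, by date of commissioning (later first): Osei (2020-10-25) before Bianchi (2012-07-02).
Order: Osei, Bianchi, Farouk, Delgado.

Bianchi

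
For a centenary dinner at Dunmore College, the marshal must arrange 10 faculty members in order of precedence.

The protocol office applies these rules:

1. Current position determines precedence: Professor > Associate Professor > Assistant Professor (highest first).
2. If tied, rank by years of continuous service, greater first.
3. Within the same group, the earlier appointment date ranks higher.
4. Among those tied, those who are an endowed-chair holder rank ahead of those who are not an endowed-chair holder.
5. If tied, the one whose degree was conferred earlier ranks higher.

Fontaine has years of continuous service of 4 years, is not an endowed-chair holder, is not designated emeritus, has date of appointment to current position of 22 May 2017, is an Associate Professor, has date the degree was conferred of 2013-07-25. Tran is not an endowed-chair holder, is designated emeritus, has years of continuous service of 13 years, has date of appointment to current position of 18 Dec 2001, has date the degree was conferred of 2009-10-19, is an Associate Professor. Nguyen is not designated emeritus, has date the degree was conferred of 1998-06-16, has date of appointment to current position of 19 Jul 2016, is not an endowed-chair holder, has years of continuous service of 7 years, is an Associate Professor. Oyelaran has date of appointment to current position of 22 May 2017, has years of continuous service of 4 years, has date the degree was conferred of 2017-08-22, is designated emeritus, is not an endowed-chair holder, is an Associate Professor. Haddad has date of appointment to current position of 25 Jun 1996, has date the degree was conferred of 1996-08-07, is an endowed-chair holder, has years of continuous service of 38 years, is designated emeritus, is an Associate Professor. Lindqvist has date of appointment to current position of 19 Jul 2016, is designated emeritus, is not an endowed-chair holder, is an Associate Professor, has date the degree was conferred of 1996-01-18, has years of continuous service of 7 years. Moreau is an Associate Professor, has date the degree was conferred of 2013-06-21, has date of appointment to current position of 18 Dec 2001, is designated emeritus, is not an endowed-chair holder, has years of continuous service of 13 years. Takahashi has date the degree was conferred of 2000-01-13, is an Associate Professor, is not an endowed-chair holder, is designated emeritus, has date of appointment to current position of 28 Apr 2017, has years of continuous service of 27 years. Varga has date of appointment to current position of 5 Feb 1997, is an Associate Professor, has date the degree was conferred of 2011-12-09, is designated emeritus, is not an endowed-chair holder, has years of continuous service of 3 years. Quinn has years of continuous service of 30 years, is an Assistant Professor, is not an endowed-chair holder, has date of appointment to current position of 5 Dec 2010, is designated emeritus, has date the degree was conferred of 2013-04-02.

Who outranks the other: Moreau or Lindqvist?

Moreau

By current position: Haddad, Takahashi, Tran, Moreau, Lindqvist, Nguyen, Fontaine, Oyelaran and Varga (Associate Professor); then Quinn (Assistant Professor).
Among Haddad, Takahashi, Tran, Moreau, Lindqvist, Nguyen, Fontaine, Oyelaran and Varga, by years of continuous service (higher first): Haddad (38 years) before Takahashi (27 years) before Tran and Moreau (13 years) before Lindqvist and Nguyen (7 years) before Fontaine and Oyelaran (4 years) before Varga (3 years).
Tran and Moreau both have date of appointment to current position 18 Dec 2001, so the next rule applies.
Tran and Moreau are each not an endowed-chair holder, so the next rule applies.
Among Tran and Moreau, by date the degree was conferred (earlier first): Tran (2009-10-19) before Moreau (2013-06-21).
Lindqvist and Nguyen both have date of appointment to current position 19 Jul 2016, so the next rule applies.
Lindqvist and Nguyen are each not an endowed-chair holder, so the next rule applies.
Among Lindqvist and Nguyen, by date the degree was conferred (earlier first): Lindqvist (1996-01-18) before Nguyen (1998-06-16).
Fontaine and Oyelaran both have date of appointment to current position 22 May 2017, so the next rule applies.
Fontaine and Oyelaran are each not an endowed-chair holder, so the next rule applies.
Among Fontaine and Oyelaran, by date the degree was conferred (earlier first): Fontaine (2013-07-25) before Oyelaran (2017-08-22).
So Moreau takes precedence.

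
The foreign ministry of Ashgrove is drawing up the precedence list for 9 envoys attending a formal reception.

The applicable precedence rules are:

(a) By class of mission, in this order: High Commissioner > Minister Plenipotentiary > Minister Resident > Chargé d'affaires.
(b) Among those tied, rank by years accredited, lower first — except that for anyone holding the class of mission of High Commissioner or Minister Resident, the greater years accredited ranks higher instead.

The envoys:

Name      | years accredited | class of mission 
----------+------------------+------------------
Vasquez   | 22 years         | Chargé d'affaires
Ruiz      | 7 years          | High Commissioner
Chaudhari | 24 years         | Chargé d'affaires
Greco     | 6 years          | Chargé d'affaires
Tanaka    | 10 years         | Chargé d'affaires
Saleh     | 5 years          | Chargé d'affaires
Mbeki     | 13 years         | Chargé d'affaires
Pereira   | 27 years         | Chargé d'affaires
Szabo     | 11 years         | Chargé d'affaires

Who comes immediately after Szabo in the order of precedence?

By class of mission: Ruiz (High Commissioner); then Saleh, Greco, Tanaka, Szabo, Mbeki, Vasquez, Chaudhari and Pereira (Chargé d'affaires).
Among Saleh, Greco, Tanaka, Szabo, Mbeki, Vasquez, Chaudhari and Pereira, by years accredited (lower first): Saleh (5 years) before Greco (6 years) before Tanaka (10 years) before Szabo (11 years) before Mbeki (13 years) before Vasquez (22 years) before Chaudhari (24 years) before Pereira (27 years).
Order: Ruiz, Saleh, Greco, Tanaka, Szabo, Mbeki, Vasquez, Chaudhari, Pereira.

Mbeki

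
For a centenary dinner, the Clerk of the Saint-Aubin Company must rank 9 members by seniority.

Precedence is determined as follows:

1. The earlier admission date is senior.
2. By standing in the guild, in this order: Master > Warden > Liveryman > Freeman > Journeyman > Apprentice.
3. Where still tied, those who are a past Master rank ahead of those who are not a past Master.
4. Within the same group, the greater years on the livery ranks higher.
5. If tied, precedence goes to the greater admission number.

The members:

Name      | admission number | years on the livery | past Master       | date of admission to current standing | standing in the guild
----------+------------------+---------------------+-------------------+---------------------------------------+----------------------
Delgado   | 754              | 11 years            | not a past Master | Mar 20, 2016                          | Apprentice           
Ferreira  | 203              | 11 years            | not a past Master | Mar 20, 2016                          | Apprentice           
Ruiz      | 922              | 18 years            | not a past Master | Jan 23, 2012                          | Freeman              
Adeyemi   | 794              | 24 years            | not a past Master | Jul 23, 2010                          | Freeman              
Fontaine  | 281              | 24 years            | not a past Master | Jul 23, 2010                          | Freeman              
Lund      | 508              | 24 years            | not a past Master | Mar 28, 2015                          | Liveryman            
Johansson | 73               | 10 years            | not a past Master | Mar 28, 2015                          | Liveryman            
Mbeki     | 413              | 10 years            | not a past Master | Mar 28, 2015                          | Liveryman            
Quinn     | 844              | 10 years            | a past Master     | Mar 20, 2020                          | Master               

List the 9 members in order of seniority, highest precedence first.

Adeyemi, Fontaine, Ruiz, Lund, Mbeki, Johansson, Delgado, Ferreira, Quinn

By date of admission to current standing (earlier first): Adeyemi and Fontaine (both Jul 23, 2010); then Ruiz (Jan 23, 2012); then Lund, Mbeki and Johansson (each Mar 28, 2015); then Delgado and Ferreira (both Mar 20, 2016); then Quinn (Mar 20, 2020).
Adeyemi and Fontaine are each Freeman, so the next rule applies.
Adeyemi and Fontaine are each not a past Master, so the next rule applies.
Adeyemi and Fontaine both have years on the livery 24 years, so the next rule applies.
Among Adeyemi and Fontaine, by admission number (higher first): Adeyemi (794) before Fontaine (281).
Lund, Mbeki and Johansson are each Liveryman, so the next rule applies.
Lund, Mbeki and Johansson are each not a past Master, so the next rule applies.
Among Lund, Mbeki and Johansson, by years on the livery (higher first): Lund (24 years) before Mbeki and Johansson (10 years).
Among Mbeki and Johansson, by admission number (higher first): Mbeki (413) before Johansson (73).
Delgado and Ferreira are each Apprentice, so the next rule applies.
Delgado and Ferreira are each not a past Master, so the next rule applies.
Delgado and Ferreira both have years on the livery 11 years, so the next rule applies.
Among Delgado and Ferreira, by admission number (higher first): Delgado (754) before Ferreira (203).
Full order: Adeyemi, Fontaine, Ruiz, Lund, Mbeki, Johansson, Delgado, Ferreira, Quinn.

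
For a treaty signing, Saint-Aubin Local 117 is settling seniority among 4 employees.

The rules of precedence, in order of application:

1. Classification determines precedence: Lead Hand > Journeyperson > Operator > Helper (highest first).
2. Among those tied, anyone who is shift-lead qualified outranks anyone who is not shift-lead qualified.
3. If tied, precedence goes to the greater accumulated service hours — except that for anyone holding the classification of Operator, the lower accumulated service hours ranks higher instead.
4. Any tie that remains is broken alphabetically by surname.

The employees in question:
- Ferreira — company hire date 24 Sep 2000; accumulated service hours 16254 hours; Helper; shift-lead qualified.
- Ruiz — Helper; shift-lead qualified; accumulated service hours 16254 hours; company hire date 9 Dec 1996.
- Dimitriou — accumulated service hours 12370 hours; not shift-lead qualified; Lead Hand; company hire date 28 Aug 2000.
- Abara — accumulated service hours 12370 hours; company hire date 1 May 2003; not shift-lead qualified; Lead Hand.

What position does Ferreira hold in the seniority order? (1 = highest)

3

By classification: Abara and Dimitriou (Lead Hand); then Ferreira and Ruiz (Helper).
Abara and Dimitriou are each not shift-lead qualified, so the next rule applies.
Abara and Dimitriou both have accumulated service hours 12370 hours, so the next rule applies.
Among Abara and Dimitriou, alphabetically by surname: Abara before Dimitriou.
Ferreira and Ruiz are each shift-lead qualified, so the next rule applies.
Ferreira and Ruiz both have accumulated service hours 16254 hours, so the next rule applies.
Among Ferreira and Ruiz, alphabetically by surname: Ferreira before Ruiz.
Order: Abara, Dimitriou, Ferreira, Ruiz. So position 3.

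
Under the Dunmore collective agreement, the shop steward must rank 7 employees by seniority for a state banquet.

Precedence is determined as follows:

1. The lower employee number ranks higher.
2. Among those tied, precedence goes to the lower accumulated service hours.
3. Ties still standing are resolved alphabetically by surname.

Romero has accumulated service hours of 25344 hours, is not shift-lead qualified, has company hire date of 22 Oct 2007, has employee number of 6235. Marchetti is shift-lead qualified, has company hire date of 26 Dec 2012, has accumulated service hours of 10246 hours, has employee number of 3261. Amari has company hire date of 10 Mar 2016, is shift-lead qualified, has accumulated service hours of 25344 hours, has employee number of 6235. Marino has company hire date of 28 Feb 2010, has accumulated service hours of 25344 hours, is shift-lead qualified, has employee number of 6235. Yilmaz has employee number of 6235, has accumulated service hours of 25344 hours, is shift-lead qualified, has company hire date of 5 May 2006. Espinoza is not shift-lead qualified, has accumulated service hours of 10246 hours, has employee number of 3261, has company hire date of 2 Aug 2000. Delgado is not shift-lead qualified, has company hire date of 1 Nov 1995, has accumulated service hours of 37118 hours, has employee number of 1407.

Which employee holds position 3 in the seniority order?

Marchetti

By employee number (lower first): Delgado (1407); then Espinoza and Marchetti (both 3261); then Amari, Marino, Romero and Yilmaz (each 6235).
Espinoza and Marchetti both have accumulated service hours 10246 hours, so the next rule applies.
Among Espinoza and Marchetti, alphabetically by surname: Espinoza before Marchetti.
Amari, Marino, Romero and Yilmaz all have accumulated service hours 25344 hours, so the next rule applies.
Among Amari, Marino, Romero and Yilmaz, alphabetically by surname: Amari before Marino before Romero before Yilmaz.
Order: Delgado, Espinoza, Marchetti, Amari, Marino, Romero, Yilmaz.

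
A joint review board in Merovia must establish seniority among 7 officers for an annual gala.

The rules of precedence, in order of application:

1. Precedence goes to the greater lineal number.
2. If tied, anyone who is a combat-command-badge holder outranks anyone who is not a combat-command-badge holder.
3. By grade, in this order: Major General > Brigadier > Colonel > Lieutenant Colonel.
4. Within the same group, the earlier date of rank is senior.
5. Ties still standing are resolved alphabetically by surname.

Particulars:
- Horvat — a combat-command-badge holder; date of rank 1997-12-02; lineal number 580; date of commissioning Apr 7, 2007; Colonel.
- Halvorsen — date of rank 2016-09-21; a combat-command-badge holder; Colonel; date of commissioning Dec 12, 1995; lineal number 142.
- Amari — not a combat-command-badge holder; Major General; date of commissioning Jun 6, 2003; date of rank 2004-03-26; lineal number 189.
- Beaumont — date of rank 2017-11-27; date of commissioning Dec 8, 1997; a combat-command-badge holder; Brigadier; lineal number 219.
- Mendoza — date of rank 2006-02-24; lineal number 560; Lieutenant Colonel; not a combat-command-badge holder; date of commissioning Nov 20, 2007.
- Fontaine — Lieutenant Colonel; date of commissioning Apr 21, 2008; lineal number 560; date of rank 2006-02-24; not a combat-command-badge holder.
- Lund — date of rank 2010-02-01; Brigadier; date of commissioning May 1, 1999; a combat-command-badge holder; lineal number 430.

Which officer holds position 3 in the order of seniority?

Mendoza

By lineal number (higher first): Horvat (580); then Fontaine and Mendoza (both 560); then Lund (430); then Beaumont (219); then Amari (189); then Halvorsen (142).
Fontaine and Mendoza are each not a combat-command-badge holder, so the next rule applies.
Fontaine and Mendoza are each Lieutenant Colonel, so the next rule applies.
Fontaine and Mendoza both have date of rank 2006-02-24, so the next rule applies.
Among Fontaine and Mendoza, alphabetically by surname: Fontaine before Mendoza.
Order: Horvat, Fontaine, Mendoza, Lund, Beaumont, Amari, Halvorsen.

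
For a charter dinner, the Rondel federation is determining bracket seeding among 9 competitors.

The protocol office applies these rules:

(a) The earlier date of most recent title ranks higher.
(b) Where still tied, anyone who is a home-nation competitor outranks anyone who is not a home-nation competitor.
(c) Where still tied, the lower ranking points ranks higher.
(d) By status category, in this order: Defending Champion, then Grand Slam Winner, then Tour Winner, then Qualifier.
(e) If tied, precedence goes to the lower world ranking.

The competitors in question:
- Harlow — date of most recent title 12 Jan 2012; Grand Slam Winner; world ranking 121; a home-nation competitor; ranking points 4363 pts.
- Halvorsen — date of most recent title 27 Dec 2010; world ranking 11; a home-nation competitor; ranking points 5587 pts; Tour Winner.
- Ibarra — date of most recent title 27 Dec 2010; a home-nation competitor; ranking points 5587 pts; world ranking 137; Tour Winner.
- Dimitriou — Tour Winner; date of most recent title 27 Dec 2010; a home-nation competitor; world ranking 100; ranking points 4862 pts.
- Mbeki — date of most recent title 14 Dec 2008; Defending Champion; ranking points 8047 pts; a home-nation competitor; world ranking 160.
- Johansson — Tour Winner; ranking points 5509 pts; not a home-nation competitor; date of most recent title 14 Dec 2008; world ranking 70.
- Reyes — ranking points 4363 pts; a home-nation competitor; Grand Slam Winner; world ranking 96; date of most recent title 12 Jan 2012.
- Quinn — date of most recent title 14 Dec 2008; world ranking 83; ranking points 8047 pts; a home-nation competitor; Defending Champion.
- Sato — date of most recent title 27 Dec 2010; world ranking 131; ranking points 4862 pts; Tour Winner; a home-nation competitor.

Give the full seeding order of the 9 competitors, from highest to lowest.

Quinn, Mbeki, Johansson, Dimitriou, Sato, Halvorsen, Ibarra, Reyes, Harlow

By date of most recent title (earlier first): Quinn, Mbeki and Johansson (each 14 Dec 2008); then Dimitriou, Sato, Halvorsen and Ibarra (each 27 Dec 2010); then Reyes and Harlow (both 12 Jan 2012).
Among Quinn, Mbeki and Johansson, a home-nation competitor before not a home-nation competitor: Quinn and Mbeki (a home-nation competitor) before Johansson (not a home-nation competitor).
Quinn and Mbeki both have ranking points 8047 pts, so the next rule applies.
Quinn and Mbeki are each Defending Champion, so the next rule applies.
Among Quinn and Mbeki, by world ranking (lower first): Quinn (83) before Mbeki (160).
Dimitriou, Sato, Halvorsen and Ibarra are each a home-nation competitor, so the next rule applies.
Among Dimitriou, Sato, Halvorsen and Ibarra, by ranking points (lower first): Dimitriou and Sato (4862 pts) before Halvorsen and Ibarra (5587 pts).
Dimitriou and Sato are each Tour Winner, so the next rule applies.
Among Dimitriou and Sato, by world ranking (lower first): Dimitriou (100) before Sato (131).
Halvorsen and Ibarra are each Tour Winner, so the next rule applies.
Among Halvorsen and Ibarra, by world ranking (lower first): Halvorsen (11) before Ibarra (137).
Reyes and Harlow are each a home-nation competitor, so the next rule applies.
Reyes and Harlow both have ranking points 4363 pts, so the next rule applies.
Reyes and Harlow are each Grand Slam Winner, so the next rule applies.
Among Reyes and Harlow, by world ranking (lower first): Reyes (96) before Harlow (121).
Full order: Quinn, Mbeki, Johansson, Dimitriou, Sato, Halvorsen, Ibarra, Reyes, Harlow.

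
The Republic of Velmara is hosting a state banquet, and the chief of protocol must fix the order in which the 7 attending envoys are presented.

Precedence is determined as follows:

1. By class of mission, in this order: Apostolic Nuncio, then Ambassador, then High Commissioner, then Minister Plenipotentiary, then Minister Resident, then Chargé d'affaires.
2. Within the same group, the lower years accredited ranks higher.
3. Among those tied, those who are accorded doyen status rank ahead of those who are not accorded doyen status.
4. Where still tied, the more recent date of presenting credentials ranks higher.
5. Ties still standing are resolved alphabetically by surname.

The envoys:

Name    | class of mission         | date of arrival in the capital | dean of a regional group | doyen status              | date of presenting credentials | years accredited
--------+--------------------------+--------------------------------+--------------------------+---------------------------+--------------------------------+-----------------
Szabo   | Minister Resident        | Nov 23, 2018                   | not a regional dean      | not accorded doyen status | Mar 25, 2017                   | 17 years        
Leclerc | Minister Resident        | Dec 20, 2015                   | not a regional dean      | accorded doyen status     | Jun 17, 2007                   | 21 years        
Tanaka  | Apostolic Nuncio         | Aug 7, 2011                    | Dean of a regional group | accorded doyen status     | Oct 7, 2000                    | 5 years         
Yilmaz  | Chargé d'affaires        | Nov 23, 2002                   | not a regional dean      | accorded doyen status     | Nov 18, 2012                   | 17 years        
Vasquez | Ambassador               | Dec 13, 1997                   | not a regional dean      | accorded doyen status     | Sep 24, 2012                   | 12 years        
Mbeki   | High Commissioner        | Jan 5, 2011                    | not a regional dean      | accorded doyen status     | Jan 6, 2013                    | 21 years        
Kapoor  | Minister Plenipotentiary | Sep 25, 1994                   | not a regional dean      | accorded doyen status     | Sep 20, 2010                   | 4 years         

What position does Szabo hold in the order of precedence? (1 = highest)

By class of mission: Tanaka (Apostolic Nuncio); then Vasquez (Ambassador); then Mbeki (High Commissioner); then Kapoor (Minister Plenipotentiary); then Szabo and Leclerc (Minister Resident); then Yilmaz (Chargé d'affaires).
Among Szabo and Leclerc, by years accredited (lower first): Szabo (17 years) before Leclerc (21 years).
Order: Tanaka, Vasquez, Mbeki, Kapoor, Szabo, Leclerc, Yilmaz. So position 5.

5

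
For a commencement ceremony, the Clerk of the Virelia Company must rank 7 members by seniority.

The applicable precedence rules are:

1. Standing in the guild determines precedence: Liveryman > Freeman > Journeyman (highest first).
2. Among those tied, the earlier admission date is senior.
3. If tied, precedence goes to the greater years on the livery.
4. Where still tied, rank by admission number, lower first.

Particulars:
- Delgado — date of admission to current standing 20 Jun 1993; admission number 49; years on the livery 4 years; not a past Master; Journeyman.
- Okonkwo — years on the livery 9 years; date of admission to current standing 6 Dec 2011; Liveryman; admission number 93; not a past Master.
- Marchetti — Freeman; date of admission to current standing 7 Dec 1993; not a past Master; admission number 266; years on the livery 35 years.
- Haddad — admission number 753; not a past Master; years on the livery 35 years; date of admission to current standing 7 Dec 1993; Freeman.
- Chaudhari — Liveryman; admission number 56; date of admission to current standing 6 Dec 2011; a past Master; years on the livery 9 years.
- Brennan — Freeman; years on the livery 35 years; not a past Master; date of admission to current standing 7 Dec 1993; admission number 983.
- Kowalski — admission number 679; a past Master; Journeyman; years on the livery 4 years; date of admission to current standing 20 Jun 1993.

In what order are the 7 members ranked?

Chaudhari, Okonkwo, Marchetti, Haddad, Brennan, Delgado, Kowalski

By standing in the guild: Chaudhari and Okonkwo (Liveryman); then Marchetti, Haddad and Brennan (Freeman); then Delgado and Kowalski (Journeyman).
Chaudhari and Okonkwo both have date of admission to current standing 6 Dec 2011, so the next rule applies.
Chaudhari and Okonkwo both have years on the livery 9 years, so the next rule applies.
Among Chaudhari and Okonkwo, by admission number (lower first): Chaudhari (56) before Okonkwo (93).
Marchetti, Haddad and Brennan all have date of admission to current standing 7 Dec 1993, so the next rule applies.
Marchetti, Haddad and Brennan all have years on the livery 35 years, so the next rule applies.
Among Marchetti, Haddad and Brennan, by admission number (lower first): Marchetti (266) before Haddad (753) before Brennan (983).
Delgado and Kowalski both have date of admission to current standing 20 Jun 1993, so the next rule applies.
Delgado and Kowalski both have years on the livery 4 years, so the next rule applies.
Among Delgado and Kowalski, by admission number (lower first): Delgado (49) before Kowalski (679).
Full order: Chaudhari, Okonkwo, Marchetti, Haddad, Brennan, Delgado, Kowalski.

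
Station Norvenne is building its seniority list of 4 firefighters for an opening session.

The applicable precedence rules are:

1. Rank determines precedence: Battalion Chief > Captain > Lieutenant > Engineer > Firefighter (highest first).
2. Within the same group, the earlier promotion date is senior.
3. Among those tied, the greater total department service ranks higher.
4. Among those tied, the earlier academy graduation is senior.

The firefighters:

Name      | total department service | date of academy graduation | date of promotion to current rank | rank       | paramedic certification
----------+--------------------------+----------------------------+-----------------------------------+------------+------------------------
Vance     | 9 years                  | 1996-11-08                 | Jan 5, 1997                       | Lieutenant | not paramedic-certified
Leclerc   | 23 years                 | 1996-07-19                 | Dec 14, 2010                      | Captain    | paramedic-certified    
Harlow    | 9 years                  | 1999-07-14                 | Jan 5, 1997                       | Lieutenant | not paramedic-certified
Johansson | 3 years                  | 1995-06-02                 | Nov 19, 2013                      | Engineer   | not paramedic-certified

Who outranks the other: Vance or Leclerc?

Leclerc

By rank: Leclerc (Captain); then Vance and Harlow (Lieutenant); then Johansson (Engineer).
Vance and Harlow both have date of promotion to current rank Jan 5, 1997, so the next rule applies.
Vance and Harlow both have total department service 9 years, so the next rule applies.
Among Vance and Harlow, by date of academy graduation (earlier first): Vance (1996-11-08) before Harlow (1999-07-14).
So Leclerc takes precedence.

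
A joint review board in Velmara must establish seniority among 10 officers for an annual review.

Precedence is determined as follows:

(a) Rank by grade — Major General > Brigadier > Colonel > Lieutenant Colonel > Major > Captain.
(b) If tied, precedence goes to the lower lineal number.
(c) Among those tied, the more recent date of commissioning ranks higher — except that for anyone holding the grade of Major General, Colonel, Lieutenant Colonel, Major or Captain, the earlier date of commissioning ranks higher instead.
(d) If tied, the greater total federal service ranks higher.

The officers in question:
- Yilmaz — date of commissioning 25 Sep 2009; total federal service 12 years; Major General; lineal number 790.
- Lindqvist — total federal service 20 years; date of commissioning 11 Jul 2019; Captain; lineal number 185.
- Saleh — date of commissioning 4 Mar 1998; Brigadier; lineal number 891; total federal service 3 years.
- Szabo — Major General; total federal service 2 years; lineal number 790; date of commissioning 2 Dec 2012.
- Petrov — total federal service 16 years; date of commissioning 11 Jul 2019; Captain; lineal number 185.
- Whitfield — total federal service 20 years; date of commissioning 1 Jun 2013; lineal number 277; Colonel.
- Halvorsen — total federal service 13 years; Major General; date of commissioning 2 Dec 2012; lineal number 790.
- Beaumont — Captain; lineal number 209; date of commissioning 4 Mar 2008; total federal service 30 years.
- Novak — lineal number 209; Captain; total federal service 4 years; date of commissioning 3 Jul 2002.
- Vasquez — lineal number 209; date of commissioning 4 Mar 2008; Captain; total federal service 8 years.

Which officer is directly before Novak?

Petrov

By grade: Yilmaz, Halvorsen and Szabo (Major General); then Saleh (Brigadier); then Whitfield (Colonel); then Lindqvist, Petrov, Novak, Beaumont and Vasquez (Captain).
Yilmaz, Halvorsen and Szabo all have lineal number 790, so the next rule applies.
Among Yilmaz, Halvorsen and Szabo, by date of commissioning (earlier first) (reversed rule for this group): Yilmaz (25 Sep 2009) before Halvorsen and Szabo (2 Dec 2012).
Among Halvorsen and Szabo, by total federal service (higher first): Halvorsen (13 years) before Szabo (2 years).
Among Lindqvist, Petrov, Novak, Beaumont and Vasquez, by lineal number (lower first): Lindqvist and Petrov (185) before Novak, Beaumont and Vasquez (209).
Lindqvist and Petrov both have date of commissioning 11 Jul 2019, so the next rule applies.
Among Lindqvist and Petrov, by total federal service (higher first): Lindqvist (20 years) before Petrov (16 years).
Among Novak, Beaumont and Vasquez, by date of commissioning (earlier first) (reversed rule for this group): Novak (3 Jul 2002) before Beaumont and Vasquez (4 Mar 2008).
Among Beaumont and Vasquez, by total federal service (higher first): Beaumont (30 years) before Vasquez (8 years).
Order: Yilmaz, Halvorsen, Szabo, Saleh, Whitfield, Lindqvist, Petrov, Novak, Beaumont, Vasquez.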